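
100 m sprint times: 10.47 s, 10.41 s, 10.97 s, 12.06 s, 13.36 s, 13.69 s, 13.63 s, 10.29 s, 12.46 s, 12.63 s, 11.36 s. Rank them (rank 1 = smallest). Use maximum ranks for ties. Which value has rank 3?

Sorted (ascending): 10.29, 10.41, 10.47, 10.97, 11.36, 12.06, 12.46, 12.63, 13.36, 13.63, 13.69
No ties — each value takes its position as its rank.
Rank 3 → value 10.47.

10.47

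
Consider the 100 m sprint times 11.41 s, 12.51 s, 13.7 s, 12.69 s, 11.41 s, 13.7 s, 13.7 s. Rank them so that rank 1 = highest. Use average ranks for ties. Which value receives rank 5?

Sorted (descending): 13.7, 13.7, 13.7, 12.69, 12.51, 11.41, 11.41
The 3 values of 13.7 occupy positions 1–3 → average rank 2.
The 2 values of 11.41 occupy positions 6–7 → average rank (6+7)/2 = 6.5.
Rank 5 → value 12.51.

12.51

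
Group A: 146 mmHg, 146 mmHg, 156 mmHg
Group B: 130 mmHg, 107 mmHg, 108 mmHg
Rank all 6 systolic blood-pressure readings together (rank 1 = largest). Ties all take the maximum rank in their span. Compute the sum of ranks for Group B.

Sorted (descending): 156, 146, 146, 130, 108, 107
The 2 values of 146 occupy positions 2–3 → each gets rank 3.
Group B values → pooled ranks: 130→4, 107→6, 108→5
Rank sum = 4 + 6 + 5 = 15

15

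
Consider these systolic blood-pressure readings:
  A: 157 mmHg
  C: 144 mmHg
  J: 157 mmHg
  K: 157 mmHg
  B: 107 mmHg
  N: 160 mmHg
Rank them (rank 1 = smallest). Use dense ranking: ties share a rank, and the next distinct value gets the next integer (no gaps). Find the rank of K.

3

Sorted (ascending): 107, 144, 157, 157, 157, 160
The 3 values of 157 share dense rank 3.
Remaining distinct values take the next consecutive integers.
K has value 157 mmHg → rank 3.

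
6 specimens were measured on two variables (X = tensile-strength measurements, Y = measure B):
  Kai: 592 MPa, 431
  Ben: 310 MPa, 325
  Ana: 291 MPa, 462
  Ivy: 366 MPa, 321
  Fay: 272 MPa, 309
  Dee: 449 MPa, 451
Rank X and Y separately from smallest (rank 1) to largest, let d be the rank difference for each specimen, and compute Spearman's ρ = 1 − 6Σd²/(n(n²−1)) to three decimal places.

0.314

Ranks of variable 1: 6, 3, 2, 4, 1, 5
Ranks of variable 2: 4, 3, 6, 2, 1, 5
d = r₁ − r₂: 2, 0, -4, 2, 0, 0
d²: 4, 0, 16, 4, 0, 0; Σd² = 24
ρ = 1 − 6·24/(6·35) = 1 − 144/210 = 0.314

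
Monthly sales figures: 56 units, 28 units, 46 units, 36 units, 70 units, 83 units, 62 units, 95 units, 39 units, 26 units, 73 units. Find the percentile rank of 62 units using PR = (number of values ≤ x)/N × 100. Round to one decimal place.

63.6

N = 11.
Strictly below 62: 6. Equal to 62: 1.
PR = 7/11 × 100 = 63.6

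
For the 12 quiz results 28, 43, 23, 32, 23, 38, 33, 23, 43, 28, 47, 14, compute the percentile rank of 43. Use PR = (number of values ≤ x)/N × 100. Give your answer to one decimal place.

91.7

N = 12.
Strictly below 43: 9. Equal to 43: 2.
PR = 11/12 × 100 = 91.7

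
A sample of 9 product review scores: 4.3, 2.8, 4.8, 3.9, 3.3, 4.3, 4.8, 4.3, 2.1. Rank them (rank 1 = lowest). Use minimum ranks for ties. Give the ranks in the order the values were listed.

Sorted (ascending): 2.1, 2.8, 3.3, 3.9, 4.3, 4.3, 4.3, 4.8, 4.8
The 3 values of 4.3 occupy positions 5–7 → each gets rank 5.
The 2 values of 4.8 occupy positions 8–9 → each gets rank 8.

5, 2, 8, 4, 3, 5, 8, 5, 1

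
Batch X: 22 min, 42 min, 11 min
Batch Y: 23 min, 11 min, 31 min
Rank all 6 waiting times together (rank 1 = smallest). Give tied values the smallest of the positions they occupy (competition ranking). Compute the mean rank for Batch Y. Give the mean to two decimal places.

Sorted (ascending): 11, 11, 22, 23, 31, 42
The 2 values of 11 occupy positions 1–2 → each gets rank 1.
Batch Y values → pooled ranks: 23→4, 11→1, 31→5
Mean rank = (4 + 1 + 5) / 3 = 3.33

3.33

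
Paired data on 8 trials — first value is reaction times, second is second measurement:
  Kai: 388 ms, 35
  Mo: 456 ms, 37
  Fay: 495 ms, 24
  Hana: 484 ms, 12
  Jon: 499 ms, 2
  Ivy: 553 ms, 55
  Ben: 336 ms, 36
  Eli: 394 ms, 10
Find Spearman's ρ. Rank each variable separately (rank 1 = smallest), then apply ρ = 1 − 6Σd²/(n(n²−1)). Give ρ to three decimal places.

-0.048

Ranks of variable 1: 2, 4, 6, 5, 7, 8, 1, 3
Ranks of variable 2: 5, 7, 4, 3, 1, 8, 6, 2
d = r₁ − r₂: -3, -3, 2, 2, 6, 0, -5, 1
d²: 9, 9, 4, 4, 36, 0, 25, 1; Σd² = 88
ρ = 1 − 6·88/(8·63) = 1 − 528/504 = -0.048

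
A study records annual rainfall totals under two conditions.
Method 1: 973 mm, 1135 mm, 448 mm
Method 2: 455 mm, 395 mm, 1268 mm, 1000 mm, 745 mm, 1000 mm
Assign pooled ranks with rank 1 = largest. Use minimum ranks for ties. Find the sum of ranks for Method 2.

Sorted (descending): 1268, 1135, 1000, 1000, 973, 745, 455, 448, 395
The 2 values of 1000 occupy positions 3–4 → each gets rank 3.
Method 2 values → pooled ranks: 455→7, 395→9, 1268→1, 1000→3, 745→6, 1000→3
Rank sum = 7 + 9 + 1 + 3 + 6 + 3 = 29

29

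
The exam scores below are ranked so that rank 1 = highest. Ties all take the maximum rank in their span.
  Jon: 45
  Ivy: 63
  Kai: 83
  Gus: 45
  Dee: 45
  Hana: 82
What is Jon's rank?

Sorted (descending): 83, 82, 63, 45, 45, 45
The 3 values of 45 occupy positions 4–6 → each gets rank 6.
Jon has value 45 → rank 6.

6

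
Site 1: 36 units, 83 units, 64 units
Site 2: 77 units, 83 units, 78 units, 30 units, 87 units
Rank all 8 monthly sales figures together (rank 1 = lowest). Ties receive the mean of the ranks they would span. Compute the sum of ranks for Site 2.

Sorted (ascending): 30, 36, 64, 77, 78, 83, 83, 87
The 2 values of 83 occupy positions 6–7 → average rank (6+7)/2 = 6.5.
Site 2 values → pooled ranks: 77→4, 83→6.5, 78→5, 30→1, 87→8
Rank sum = 4 + 6.5 + 5 + 1 + 8 = 24.5

24.5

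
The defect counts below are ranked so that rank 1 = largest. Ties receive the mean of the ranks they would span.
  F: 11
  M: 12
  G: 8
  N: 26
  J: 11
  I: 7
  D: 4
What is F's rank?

Sorted (descending): 26, 12, 11, 11, 8, 7, 4
The 2 values of 11 occupy positions 3–4 → average rank (3+4)/2 = 3.5.
F has value 11 → rank 3.5.

3.5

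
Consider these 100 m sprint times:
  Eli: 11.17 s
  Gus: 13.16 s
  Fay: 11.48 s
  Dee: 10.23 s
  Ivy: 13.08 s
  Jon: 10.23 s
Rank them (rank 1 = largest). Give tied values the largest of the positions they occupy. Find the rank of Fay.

3

Sorted (descending): 13.16, 13.08, 11.48, 11.17, 10.23, 10.23
The 2 values of 10.23 occupy positions 5–6 → each gets rank 6.
Fay has value 11.48 s → rank 3.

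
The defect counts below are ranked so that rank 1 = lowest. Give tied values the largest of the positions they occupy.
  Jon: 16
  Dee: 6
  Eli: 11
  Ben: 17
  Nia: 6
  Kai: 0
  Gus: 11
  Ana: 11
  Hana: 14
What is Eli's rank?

Sorted (ascending): 0, 6, 6, 11, 11, 11, 14, 16, 17
The 2 values of 6 occupy positions 2–3 → each gets rank 3.
The 3 values of 11 occupy positions 4–6 → each gets rank 6.
Eli has value 11 → rank 6.

6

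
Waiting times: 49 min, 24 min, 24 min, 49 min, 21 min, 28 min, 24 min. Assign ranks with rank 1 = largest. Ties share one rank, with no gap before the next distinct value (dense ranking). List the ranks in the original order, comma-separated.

Sorted (descending): 49, 49, 28, 24, 24, 24, 21
The 2 values of 49 share dense rank 1.
The 3 values of 24 share dense rank 3.
Remaining distinct values take the next consecutive integers.

1, 3, 3, 1, 4, 2, 3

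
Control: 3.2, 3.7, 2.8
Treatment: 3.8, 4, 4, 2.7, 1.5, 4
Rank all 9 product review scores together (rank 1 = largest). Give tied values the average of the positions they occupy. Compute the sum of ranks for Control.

Sorted (descending): 4, 4, 4, 3.8, 3.7, 3.2, 2.8, 2.7, 1.5
The 3 values of 4 occupy positions 1–3 → average rank 2.
Control values → pooled ranks: 3.2→6, 3.7→5, 2.8→7
Rank sum = 6 + 5 + 7 = 18

18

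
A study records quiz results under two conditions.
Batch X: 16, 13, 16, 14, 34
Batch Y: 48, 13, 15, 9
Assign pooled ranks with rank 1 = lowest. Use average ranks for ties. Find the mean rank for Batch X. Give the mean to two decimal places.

5.50

Sorted (ascending): 9, 13, 13, 14, 15, 16, 16, 34, 48
The 2 values of 13 occupy positions 2–3 → average rank (2+3)/2 = 2.5.
The 2 values of 16 occupy positions 6–7 → average rank (6+7)/2 = 6.5.
Batch X values → pooled ranks: 16→6.5, 13→2.5, 16→6.5, 14→4, 34→8
Mean rank = (6.5 + 2.5 + 6.5 + 4 + 8) / 5 = 5.50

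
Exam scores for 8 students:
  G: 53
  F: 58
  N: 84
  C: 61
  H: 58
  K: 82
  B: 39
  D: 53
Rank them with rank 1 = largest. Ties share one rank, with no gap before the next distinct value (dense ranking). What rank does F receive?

4

Sorted (descending): 84, 82, 61, 58, 58, 53, 53, 39
The 2 values of 58 share dense rank 4.
The 2 values of 53 share dense rank 5.
Remaining distinct values take the next consecutive integers.
F has value 58 → rank 4.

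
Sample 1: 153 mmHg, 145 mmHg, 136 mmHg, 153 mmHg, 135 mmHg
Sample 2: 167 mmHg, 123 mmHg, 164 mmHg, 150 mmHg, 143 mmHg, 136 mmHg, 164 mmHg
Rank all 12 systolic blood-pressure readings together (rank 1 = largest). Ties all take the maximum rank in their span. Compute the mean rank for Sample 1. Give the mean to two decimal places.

7.60

Sorted (descending): 167, 164, 164, 153, 153, 150, 145, 143, 136, 136, 135, 123
The 2 values of 164 occupy positions 2–3 → each gets rank 3.
The 2 values of 153 occupy positions 4–5 → each gets rank 5.
The 2 values of 136 occupy positions 9–10 → each gets rank 10.
Sample 1 values → pooled ranks: 153→5, 145→7, 136→10, 153→5, 135→11
Mean rank = (5 + 7 + 10 + 5 + 11) / 5 = 7.60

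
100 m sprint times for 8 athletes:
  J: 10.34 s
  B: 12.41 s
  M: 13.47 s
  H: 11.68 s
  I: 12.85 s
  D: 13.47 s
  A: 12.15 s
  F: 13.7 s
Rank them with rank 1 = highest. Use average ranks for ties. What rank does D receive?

Sorted (descending): 13.7, 13.47, 13.47, 12.85, 12.41, 12.15, 11.68, 10.34
The 2 values of 13.47 occupy positions 2–3 → average rank (2+3)/2 = 2.5.
D has value 13.47 s → rank 2.5.

2.5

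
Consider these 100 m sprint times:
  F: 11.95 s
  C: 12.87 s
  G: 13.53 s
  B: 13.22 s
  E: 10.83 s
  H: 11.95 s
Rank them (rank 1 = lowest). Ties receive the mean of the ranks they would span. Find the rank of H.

Sorted (ascending): 10.83, 11.95, 11.95, 12.87, 13.22, 13.53
The 2 values of 11.95 occupy positions 2–3 → average rank (2+3)/2 = 2.5.
H has value 11.95 s → rank 2.5.

2.5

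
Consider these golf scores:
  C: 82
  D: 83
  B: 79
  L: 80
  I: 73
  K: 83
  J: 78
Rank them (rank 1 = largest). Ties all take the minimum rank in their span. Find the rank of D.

1

Sorted (descending): 83, 83, 82, 80, 79, 78, 73
The 2 values of 83 occupy positions 1–2 → each gets rank 1.
D has value 83 → rank 1.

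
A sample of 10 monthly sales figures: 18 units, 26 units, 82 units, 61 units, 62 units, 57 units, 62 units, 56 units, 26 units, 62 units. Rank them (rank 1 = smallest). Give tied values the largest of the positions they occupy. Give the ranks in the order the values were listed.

Sorted (ascending): 18, 26, 26, 56, 57, 61, 62, 62, 62, 82
The 2 values of 26 occupy positions 2–3 → each gets rank 3.
The 3 values of 62 occupy positions 7–9 → each gets rank 9.

1, 3, 10, 6, 9, 5, 9, 4, 3, 9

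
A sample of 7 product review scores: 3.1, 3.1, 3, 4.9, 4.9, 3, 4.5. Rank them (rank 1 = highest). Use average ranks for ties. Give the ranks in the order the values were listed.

4.5, 4.5, 6.5, 1.5, 1.5, 6.5, 3

Sorted (descending): 4.9, 4.9, 4.5, 3.1, 3.1, 3, 3
The 2 values of 4.9 occupy positions 1–2 → average rank (1+2)/2 = 1.5.
The 2 values of 3.1 occupy positions 4–5 → average rank (4+5)/2 = 4.5.
The 2 values of 3 occupy positions 6–7 → average rank (6+7)/2 = 6.5.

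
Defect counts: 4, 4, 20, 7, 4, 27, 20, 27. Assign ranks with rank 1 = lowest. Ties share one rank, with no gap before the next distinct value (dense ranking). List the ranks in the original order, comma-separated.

Sorted (ascending): 4, 4, 4, 7, 20, 20, 27, 27
The 3 values of 4 share dense rank 1.
The 2 values of 20 share dense rank 3.
The 2 values of 27 share dense rank 4.
Remaining distinct values take the next consecutive integers.

1, 1, 3, 2, 1, 4, 3, 4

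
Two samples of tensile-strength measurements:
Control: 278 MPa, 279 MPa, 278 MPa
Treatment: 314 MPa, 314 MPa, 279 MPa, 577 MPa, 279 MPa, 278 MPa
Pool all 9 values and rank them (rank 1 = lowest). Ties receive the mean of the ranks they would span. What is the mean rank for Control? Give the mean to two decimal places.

Sorted (ascending): 278, 278, 278, 279, 279, 279, 314, 314, 577
The 3 values of 278 occupy positions 1–3 → average rank 2.
The 3 values of 279 occupy positions 4–6 → average rank 5.
The 2 values of 314 occupy positions 7–8 → average rank (7+8)/2 = 7.5.
Control values → pooled ranks: 278→2, 279→5, 278→2
Mean rank = (2 + 5 + 2) / 3 = 3.00

3.00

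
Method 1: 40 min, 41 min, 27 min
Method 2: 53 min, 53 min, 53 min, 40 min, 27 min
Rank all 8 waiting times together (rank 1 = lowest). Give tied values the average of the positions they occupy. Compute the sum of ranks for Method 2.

26

Sorted (ascending): 27, 27, 40, 40, 41, 53, 53, 53
The 2 values of 27 occupy positions 1–2 → average rank (1+2)/2 = 1.5.
The 2 values of 40 occupy positions 3–4 → average rank (3+4)/2 = 3.5.
The 3 values of 53 occupy positions 6–8 → average rank 7.
Method 2 values → pooled ranks: 53→7, 53→7, 53→7, 40→3.5, 27→1.5
Rank sum = 7 + 7 + 7 + 3.5 + 1.5 = 26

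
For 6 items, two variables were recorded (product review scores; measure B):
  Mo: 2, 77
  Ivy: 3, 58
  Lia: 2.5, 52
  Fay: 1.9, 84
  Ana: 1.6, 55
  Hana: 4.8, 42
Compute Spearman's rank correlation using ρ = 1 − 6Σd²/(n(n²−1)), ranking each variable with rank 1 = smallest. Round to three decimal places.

-0.543

Ranks of variable 1: 3, 5, 4, 2, 1, 6
Ranks of variable 2: 5, 4, 2, 6, 3, 1
d = r₁ − r₂: -2, 1, 2, -4, -2, 5
d²: 4, 1, 4, 16, 4, 25; Σd² = 54
ρ = 1 − 6·54/(6·35) = 1 − 324/210 = -0.543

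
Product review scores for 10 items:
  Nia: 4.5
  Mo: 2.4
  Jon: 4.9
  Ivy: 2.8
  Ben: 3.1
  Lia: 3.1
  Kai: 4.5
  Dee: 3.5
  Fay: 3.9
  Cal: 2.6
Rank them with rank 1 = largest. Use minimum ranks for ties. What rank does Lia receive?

6

Sorted (descending): 4.9, 4.5, 4.5, 3.9, 3.5, 3.1, 3.1, 2.8, 2.6, 2.4
The 2 values of 4.5 occupy positions 2–3 → each gets rank 2.
The 2 values of 3.1 occupy positions 6–7 → each gets rank 6.
Lia has value 3.1 → rank 6.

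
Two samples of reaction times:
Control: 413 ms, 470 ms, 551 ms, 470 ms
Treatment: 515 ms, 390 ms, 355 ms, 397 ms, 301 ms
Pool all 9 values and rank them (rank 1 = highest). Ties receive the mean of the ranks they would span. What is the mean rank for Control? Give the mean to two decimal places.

Sorted (descending): 551, 515, 470, 470, 413, 397, 390, 355, 301
The 2 values of 470 occupy positions 3–4 → average rank (3+4)/2 = 3.5.
Control values → pooled ranks: 413→5, 470→3.5, 551→1, 470→3.5
Mean rank = (5 + 3.5 + 1 + 3.5) / 4 = 3.25

3.25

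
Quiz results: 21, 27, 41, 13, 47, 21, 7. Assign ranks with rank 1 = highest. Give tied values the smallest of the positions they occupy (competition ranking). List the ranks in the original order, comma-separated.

4, 3, 2, 6, 1, 4, 7

Sorted (descending): 47, 41, 27, 21, 21, 13, 7
The 2 values of 21 occupy positions 4–5 → each gets rank 4.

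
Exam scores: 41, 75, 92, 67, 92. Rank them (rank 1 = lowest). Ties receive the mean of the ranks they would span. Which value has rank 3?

75

Sorted (ascending): 41, 67, 75, 92, 92
The 2 values of 92 occupy positions 4–5 → average rank (4+5)/2 = 4.5.
Rank 3 → value 75.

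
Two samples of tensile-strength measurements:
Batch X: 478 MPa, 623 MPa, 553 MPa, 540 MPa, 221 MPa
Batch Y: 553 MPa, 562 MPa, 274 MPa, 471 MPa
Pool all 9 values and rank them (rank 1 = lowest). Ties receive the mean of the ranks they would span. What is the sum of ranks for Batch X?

Sorted (ascending): 221, 274, 471, 478, 540, 553, 553, 562, 623
The 2 values of 553 occupy positions 6–7 → average rank (6+7)/2 = 6.5.
Batch X values → pooled ranks: 478→4, 623→9, 553→6.5, 540→5, 221→1
Rank sum = 4 + 9 + 6.5 + 5 + 1 = 25.5

25.5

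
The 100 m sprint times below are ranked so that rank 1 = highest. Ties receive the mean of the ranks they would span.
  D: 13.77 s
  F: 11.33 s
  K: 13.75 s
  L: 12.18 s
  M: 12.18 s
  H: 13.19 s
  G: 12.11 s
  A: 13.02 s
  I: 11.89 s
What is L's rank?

Sorted (descending): 13.77, 13.75, 13.19, 13.02, 12.18, 12.18, 12.11, 11.89, 11.33
The 2 values of 12.18 occupy positions 5–6 → average rank (5+6)/2 = 5.5.
L has value 12.18 s → rank 5.5.

5.5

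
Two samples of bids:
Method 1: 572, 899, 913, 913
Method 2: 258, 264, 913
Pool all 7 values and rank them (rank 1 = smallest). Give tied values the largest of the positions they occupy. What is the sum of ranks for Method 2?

Sorted (ascending): 258, 264, 572, 899, 913, 913, 913
The 3 values of 913 occupy positions 5–7 → each gets rank 7.
Method 2 values → pooled ranks: 258→1, 264→2, 913→7
Rank sum = 1 + 2 + 7 = 10

10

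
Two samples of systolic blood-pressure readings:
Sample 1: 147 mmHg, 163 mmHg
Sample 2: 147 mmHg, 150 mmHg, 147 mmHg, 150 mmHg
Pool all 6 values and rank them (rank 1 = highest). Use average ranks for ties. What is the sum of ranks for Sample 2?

15

Sorted (descending): 163, 150, 150, 147, 147, 147
The 2 values of 150 occupy positions 2–3 → average rank (2+3)/2 = 2.5.
The 3 values of 147 occupy positions 4–6 → average rank 5.
Sample 2 values → pooled ranks: 147→5, 150→2.5, 147→5, 150→2.5
Rank sum = 5 + 2.5 + 5 + 2.5 = 15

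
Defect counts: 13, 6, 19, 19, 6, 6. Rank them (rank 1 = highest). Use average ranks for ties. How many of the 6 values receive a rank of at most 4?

3

Sorted (descending): 19, 19, 13, 6, 6, 6
The 2 values of 19 occupy positions 1–2 → average rank (1+2)/2 = 1.5.
The 3 values of 6 occupy positions 4–6 → average rank 5.
Ranks ≤ 4: {1.5, 1.5, 3} → 3 values.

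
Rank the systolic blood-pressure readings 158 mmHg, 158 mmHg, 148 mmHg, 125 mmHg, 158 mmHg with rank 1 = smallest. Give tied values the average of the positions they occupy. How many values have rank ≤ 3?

Sorted (ascending): 125, 148, 158, 158, 158
The 3 values of 158 occupy positions 3–5 → average rank 4.
Ranks ≤ 3: {1, 2} → 2 values.

2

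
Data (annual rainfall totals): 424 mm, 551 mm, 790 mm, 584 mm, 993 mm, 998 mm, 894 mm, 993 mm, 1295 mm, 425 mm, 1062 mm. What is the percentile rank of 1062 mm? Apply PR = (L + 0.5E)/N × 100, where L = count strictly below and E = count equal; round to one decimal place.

86.4

N = 11.
Strictly below 1062: 9. Equal to 1062: 1.
PR = (9 + 0.5·1)/11 × 100 = 86.4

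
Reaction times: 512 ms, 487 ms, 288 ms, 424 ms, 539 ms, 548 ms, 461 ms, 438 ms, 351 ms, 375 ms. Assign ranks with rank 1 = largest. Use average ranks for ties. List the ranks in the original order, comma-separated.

Sorted (descending): 548, 539, 512, 487, 461, 438, 424, 375, 351, 288
No ties — each value takes its position as its rank.

3, 4, 10, 7, 2, 1, 5, 6, 9, 8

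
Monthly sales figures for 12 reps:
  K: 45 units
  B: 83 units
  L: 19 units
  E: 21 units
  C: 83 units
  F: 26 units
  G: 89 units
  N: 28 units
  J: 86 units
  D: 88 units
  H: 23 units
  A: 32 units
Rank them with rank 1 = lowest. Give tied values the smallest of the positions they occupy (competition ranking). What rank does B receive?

Sorted (ascending): 19, 21, 23, 26, 28, 32, 45, 83, 83, 86, 88, 89
The 2 values of 83 occupy positions 8–9 → each gets rank 8.
B has value 83 units → rank 8.

8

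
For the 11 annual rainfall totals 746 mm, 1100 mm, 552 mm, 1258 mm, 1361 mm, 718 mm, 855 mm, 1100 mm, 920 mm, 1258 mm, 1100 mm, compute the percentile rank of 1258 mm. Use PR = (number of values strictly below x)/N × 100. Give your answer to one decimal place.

72.7

N = 11.
Strictly below 1258: 8. Equal to 1258: 2.
PR = 8/11 × 100 = 72.7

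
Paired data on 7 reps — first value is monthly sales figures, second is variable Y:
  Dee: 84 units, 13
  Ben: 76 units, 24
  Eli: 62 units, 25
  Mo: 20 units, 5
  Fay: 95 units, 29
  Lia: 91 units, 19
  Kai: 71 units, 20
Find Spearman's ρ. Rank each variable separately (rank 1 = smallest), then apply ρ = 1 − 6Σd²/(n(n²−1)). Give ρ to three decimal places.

Ranks of variable 1: 5, 4, 2, 1, 7, 6, 3
Ranks of variable 2: 2, 5, 6, 1, 7, 3, 4
d = r₁ − r₂: 3, -1, -4, 0, 0, 3, -1
d²: 9, 1, 16, 0, 0, 9, 1; Σd² = 36
ρ = 1 − 6·36/(7·48) = 1 − 216/336 = 0.357

0.357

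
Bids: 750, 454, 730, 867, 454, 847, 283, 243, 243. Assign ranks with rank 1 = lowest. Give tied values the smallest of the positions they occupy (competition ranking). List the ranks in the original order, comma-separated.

Sorted (ascending): 243, 243, 283, 454, 454, 730, 750, 847, 867
The 2 values of 243 occupy positions 1–2 → each gets rank 1.
The 2 values of 454 occupy positions 4–5 → each gets rank 4.

7, 4, 6, 9, 4, 8, 3, 1, 1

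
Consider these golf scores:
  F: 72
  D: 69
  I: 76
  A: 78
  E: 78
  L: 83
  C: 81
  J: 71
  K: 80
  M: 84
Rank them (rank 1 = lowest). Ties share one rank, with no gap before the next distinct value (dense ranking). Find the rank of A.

5

Sorted (ascending): 69, 71, 72, 76, 78, 78, 80, 81, 83, 84
The 2 values of 78 share dense rank 5.
Remaining distinct values take the next consecutive integers.
A has value 78 → rank 5.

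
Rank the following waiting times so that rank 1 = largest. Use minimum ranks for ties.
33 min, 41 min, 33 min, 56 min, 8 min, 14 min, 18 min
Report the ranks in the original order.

Sorted (descending): 56, 41, 33, 33, 18, 14, 8
The 2 values of 33 occupy positions 3–4 → each gets rank 3.

3, 2, 3, 1, 7, 6, 5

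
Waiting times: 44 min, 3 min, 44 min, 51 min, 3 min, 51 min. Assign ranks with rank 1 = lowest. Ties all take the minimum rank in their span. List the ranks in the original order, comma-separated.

3, 1, 3, 5, 1, 5

Sorted (ascending): 3, 3, 44, 44, 51, 51
The 2 values of 3 occupy positions 1–2 → each gets rank 1.
The 2 values of 44 occupy positions 3–4 → each gets rank 3.
The 2 values of 51 occupy positions 5–6 → each gets rank 5.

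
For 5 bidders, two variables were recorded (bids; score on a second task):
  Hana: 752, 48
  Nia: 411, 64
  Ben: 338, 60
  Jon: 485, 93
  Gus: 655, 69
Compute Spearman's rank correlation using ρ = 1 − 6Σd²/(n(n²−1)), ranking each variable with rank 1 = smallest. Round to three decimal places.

-0.100

Ranks of variable 1: 5, 2, 1, 3, 4
Ranks of variable 2: 1, 3, 2, 5, 4
d = r₁ − r₂: 4, -1, -1, -2, 0
d²: 16, 1, 1, 4, 0; Σd² = 22
ρ = 1 − 6·22/(5·24) = 1 − 132/120 = -0.100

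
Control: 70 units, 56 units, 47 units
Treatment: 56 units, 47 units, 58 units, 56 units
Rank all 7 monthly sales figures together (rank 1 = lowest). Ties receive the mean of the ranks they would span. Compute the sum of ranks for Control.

Sorted (ascending): 47, 47, 56, 56, 56, 58, 70
The 2 values of 47 occupy positions 1–2 → average rank (1+2)/2 = 1.5.
The 3 values of 56 occupy positions 3–5 → average rank 4.
Control values → pooled ranks: 70→7, 56→4, 47→1.5
Rank sum = 7 + 4 + 1.5 = 12.5

12.5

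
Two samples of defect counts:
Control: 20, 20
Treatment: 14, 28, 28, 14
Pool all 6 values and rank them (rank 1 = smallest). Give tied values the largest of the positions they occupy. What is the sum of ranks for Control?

8

Sorted (ascending): 14, 14, 20, 20, 28, 28
The 2 values of 14 occupy positions 1–2 → each gets rank 2.
The 2 values of 20 occupy positions 3–4 → each gets rank 4.
The 2 values of 28 occupy positions 5–6 → each gets rank 6.
Control values → pooled ranks: 20→4, 20→4
Rank sum = 4 + 4 = 8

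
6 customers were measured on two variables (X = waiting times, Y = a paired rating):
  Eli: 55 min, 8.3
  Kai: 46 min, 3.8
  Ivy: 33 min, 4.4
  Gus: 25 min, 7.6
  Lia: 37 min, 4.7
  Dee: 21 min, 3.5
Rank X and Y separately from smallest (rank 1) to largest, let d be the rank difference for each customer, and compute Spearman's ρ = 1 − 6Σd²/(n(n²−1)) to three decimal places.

Ranks of variable 1: 6, 5, 3, 2, 4, 1
Ranks of variable 2: 6, 2, 3, 5, 4, 1
d = r₁ − r₂: 0, 3, 0, -3, 0, 0
d²: 0, 9, 0, 9, 0, 0; Σd² = 18
ρ = 1 − 6·18/(6·35) = 1 − 108/210 = 0.486

0.486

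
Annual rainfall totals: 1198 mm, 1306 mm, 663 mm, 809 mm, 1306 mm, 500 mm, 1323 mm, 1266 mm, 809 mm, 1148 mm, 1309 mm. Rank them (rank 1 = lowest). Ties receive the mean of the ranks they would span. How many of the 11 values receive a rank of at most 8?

7

Sorted (ascending): 500, 663, 809, 809, 1148, 1198, 1266, 1306, 1306, 1309, 1323
The 2 values of 809 occupy positions 3–4 → average rank (3+4)/2 = 3.5.
The 2 values of 1306 occupy positions 8–9 → average rank (8+9)/2 = 8.5.
Ranks ≤ 8: {1, 2, 3.5, 3.5, 5, 6, 7} → 7 values.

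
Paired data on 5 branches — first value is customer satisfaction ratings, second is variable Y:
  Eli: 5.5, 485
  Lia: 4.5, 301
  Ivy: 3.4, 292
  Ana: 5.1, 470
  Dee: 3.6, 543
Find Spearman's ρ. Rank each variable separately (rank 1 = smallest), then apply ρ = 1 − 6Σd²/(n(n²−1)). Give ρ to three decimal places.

Ranks of variable 1: 5, 3, 1, 4, 2
Ranks of variable 2: 4, 2, 1, 3, 5
d = r₁ − r₂: 1, 1, 0, 1, -3
d²: 1, 1, 0, 1, 9; Σd² = 12
ρ = 1 − 6·12/(5·24) = 1 − 72/120 = 0.400

0.400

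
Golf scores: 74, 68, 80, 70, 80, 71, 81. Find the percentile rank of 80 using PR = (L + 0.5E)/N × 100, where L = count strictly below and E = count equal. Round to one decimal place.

71.4

N = 7.
Strictly below 80: 4. Equal to 80: 2.
PR = (4 + 0.5·2)/7 × 100 = 71.4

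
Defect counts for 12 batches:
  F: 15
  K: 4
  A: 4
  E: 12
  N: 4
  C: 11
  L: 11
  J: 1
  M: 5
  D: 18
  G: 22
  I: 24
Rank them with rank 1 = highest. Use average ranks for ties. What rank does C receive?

6.5

Sorted (descending): 24, 22, 18, 15, 12, 11, 11, 5, 4, 4, 4, 1
The 2 values of 11 occupy positions 6–7 → average rank (6+7)/2 = 6.5.
The 3 values of 4 occupy positions 9–11 → average rank 10.
C has value 11 → rank 6.5.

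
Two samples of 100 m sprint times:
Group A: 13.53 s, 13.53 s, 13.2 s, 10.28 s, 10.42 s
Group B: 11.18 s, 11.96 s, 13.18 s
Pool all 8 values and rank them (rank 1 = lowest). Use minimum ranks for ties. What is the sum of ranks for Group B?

Sorted (ascending): 10.28, 10.42, 11.18, 11.96, 13.18, 13.2, 13.53, 13.53
The 2 values of 13.53 occupy positions 7–8 → each gets rank 7.
Group B values → pooled ranks: 11.18→3, 11.96→4, 13.18→5
Rank sum = 3 + 4 + 5 = 12

12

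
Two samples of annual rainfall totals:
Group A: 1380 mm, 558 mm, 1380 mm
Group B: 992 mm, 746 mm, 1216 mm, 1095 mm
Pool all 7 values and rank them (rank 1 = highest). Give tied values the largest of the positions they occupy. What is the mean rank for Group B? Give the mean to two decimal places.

Sorted (descending): 1380, 1380, 1216, 1095, 992, 746, 558
The 2 values of 1380 occupy positions 1–2 → each gets rank 2.
Group B values → pooled ranks: 992→5, 746→6, 1216→3, 1095→4
Mean rank = (5 + 6 + 3 + 4) / 4 = 4.50

4.50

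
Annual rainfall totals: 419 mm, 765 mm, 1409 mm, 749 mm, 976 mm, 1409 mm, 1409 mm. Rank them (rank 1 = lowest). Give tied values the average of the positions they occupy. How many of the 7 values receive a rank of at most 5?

4

Sorted (ascending): 419, 749, 765, 976, 1409, 1409, 1409
The 3 values of 1409 occupy positions 5–7 → average rank 6.
Ranks ≤ 5: {1, 2, 3, 4} → 4 values.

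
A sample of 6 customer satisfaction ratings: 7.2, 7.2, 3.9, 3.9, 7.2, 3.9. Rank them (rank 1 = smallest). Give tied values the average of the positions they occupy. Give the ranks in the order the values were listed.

Sorted (ascending): 3.9, 3.9, 3.9, 7.2, 7.2, 7.2
The 3 values of 3.9 occupy positions 1–3 → average rank 2.
The 3 values of 7.2 occupy positions 4–6 → average rank 5.

5, 5, 2, 2, 5, 2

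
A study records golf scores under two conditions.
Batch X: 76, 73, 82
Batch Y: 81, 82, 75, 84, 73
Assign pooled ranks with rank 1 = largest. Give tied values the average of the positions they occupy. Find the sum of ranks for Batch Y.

21

Sorted (descending): 84, 82, 82, 81, 76, 75, 73, 73
The 2 values of 82 occupy positions 2–3 → average rank (2+3)/2 = 2.5.
The 2 values of 73 occupy positions 7–8 → average rank (7+8)/2 = 7.5.
Batch Y values → pooled ranks: 81→4, 82→2.5, 75→6, 84→1, 73→7.5
Rank sum = 4 + 2.5 + 6 + 1 + 7.5 = 21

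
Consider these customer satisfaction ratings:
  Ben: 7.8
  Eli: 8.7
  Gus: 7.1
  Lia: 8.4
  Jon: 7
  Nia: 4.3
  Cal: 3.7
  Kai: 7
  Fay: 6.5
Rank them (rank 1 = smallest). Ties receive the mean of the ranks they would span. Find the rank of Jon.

Sorted (ascending): 3.7, 4.3, 6.5, 7, 7, 7.1, 7.8, 8.4, 8.7
The 2 values of 7 occupy positions 4–5 → average rank (4+5)/2 = 4.5.
Jon has value 7 → rank 4.5.

4.5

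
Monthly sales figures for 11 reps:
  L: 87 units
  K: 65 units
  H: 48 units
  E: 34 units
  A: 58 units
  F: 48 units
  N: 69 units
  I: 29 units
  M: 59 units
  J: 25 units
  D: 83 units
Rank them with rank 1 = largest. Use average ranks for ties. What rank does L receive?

1

Sorted (descending): 87, 83, 69, 65, 59, 58, 48, 48, 34, 29, 25
The 2 values of 48 occupy positions 7–8 → average rank (7+8)/2 = 7.5.
L has value 87 units → rank 1.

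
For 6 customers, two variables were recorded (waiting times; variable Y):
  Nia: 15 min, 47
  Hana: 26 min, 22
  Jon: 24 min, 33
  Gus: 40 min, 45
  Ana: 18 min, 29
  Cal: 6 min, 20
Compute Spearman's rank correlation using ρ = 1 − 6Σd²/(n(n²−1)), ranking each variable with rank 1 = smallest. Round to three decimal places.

Ranks of variable 1: 2, 5, 4, 6, 3, 1
Ranks of variable 2: 6, 2, 4, 5, 3, 1
d = r₁ − r₂: -4, 3, 0, 1, 0, 0
d²: 16, 9, 0, 1, 0, 0; Σd² = 26
ρ = 1 − 6·26/(6·35) = 1 − 156/210 = 0.257

0.257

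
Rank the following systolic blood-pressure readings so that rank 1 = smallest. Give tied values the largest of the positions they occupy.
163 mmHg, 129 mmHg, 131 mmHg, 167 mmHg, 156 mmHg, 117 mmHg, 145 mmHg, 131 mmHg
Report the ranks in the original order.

7, 2, 4, 8, 6, 1, 5, 4

Sorted (ascending): 117, 129, 131, 131, 145, 156, 163, 167
The 2 values of 131 occupy positions 3–4 → each gets rank 4.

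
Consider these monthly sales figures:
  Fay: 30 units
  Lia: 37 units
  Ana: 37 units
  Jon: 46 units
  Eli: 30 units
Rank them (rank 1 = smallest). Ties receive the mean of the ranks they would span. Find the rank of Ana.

Sorted (ascending): 30, 30, 37, 37, 46
The 2 values of 30 occupy positions 1–2 → average rank (1+2)/2 = 1.5.
The 2 values of 37 occupy positions 3–4 → average rank (3+4)/2 = 3.5.
Ana has value 37 units → rank 3.5.

3.5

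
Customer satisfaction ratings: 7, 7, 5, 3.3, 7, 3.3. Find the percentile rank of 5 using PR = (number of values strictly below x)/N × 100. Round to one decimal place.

N = 6.
Strictly below 5: 2. Equal to 5: 1.
PR = 2/6 × 100 = 33.3

33.3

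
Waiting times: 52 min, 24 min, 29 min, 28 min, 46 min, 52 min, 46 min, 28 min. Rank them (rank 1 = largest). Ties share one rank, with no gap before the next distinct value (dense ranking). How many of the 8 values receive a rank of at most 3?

5

Sorted (descending): 52, 52, 46, 46, 29, 28, 28, 24
The 2 values of 52 share dense rank 1.
The 2 values of 46 share dense rank 2.
The 2 values of 28 share dense rank 4.
Remaining distinct values take the next consecutive integers.
Ranks ≤ 3: {1, 1, 2, 2, 3} → 5 values.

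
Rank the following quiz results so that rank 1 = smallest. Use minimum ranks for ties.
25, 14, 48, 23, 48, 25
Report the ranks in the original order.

Sorted (ascending): 14, 23, 25, 25, 48, 48
The 2 values of 25 occupy positions 3–4 → each gets rank 3.
The 2 values of 48 occupy positions 5–6 → each gets rank 5.

3, 1, 5, 2, 5, 3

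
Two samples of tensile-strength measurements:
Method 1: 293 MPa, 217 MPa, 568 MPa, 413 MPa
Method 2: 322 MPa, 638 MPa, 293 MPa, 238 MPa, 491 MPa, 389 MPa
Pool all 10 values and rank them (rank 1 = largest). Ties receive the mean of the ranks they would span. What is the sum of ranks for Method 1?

23.5

Sorted (descending): 638, 568, 491, 413, 389, 322, 293, 293, 238, 217
The 2 values of 293 occupy positions 7–8 → average rank (7+8)/2 = 7.5.
Method 1 values → pooled ranks: 293→7.5, 217→10, 568→2, 413→4
Rank sum = 7.5 + 10 + 2 + 4 = 23.5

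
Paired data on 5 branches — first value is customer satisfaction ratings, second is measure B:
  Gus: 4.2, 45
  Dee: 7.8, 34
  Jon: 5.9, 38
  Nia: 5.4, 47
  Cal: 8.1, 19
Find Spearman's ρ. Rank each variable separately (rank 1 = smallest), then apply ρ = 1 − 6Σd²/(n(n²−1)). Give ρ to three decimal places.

-0.900

Ranks of variable 1: 1, 4, 3, 2, 5
Ranks of variable 2: 4, 2, 3, 5, 1
d = r₁ − r₂: -3, 2, 0, -3, 4
d²: 9, 4, 0, 9, 16; Σd² = 38
ρ = 1 − 6·38/(5·24) = 1 − 228/120 = -0.900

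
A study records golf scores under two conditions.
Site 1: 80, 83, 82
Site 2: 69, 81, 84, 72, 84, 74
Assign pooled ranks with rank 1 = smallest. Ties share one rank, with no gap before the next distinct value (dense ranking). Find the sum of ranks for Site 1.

17

Sorted (ascending): 69, 72, 74, 80, 81, 82, 83, 84, 84
The 2 values of 84 share dense rank 8.
Remaining distinct values take the next consecutive integers.
Site 1 values → pooled ranks: 80→4, 83→7, 82→6
Rank sum = 4 + 7 + 6 = 17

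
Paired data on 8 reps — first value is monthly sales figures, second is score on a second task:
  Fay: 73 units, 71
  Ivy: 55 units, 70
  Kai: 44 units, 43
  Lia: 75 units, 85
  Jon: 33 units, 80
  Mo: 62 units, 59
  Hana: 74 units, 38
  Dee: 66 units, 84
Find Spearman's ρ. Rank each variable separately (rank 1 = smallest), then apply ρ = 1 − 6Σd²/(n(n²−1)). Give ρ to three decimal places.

Ranks of variable 1: 6, 3, 2, 8, 1, 4, 7, 5
Ranks of variable 2: 5, 4, 2, 8, 6, 3, 1, 7
d = r₁ − r₂: 1, -1, 0, 0, -5, 1, 6, -2
d²: 1, 1, 0, 0, 25, 1, 36, 4; Σd² = 68
ρ = 1 − 6·68/(8·63) = 1 − 408/504 = 0.190

0.190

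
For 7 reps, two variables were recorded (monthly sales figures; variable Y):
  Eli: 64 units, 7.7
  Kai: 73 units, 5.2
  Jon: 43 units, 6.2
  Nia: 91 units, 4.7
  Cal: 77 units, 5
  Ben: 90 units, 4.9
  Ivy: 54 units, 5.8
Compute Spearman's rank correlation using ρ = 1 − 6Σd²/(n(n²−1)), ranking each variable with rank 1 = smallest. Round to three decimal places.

-0.893

Ranks of variable 1: 3, 4, 1, 7, 5, 6, 2
Ranks of variable 2: 7, 4, 6, 1, 3, 2, 5
d = r₁ − r₂: -4, 0, -5, 6, 2, 4, -3
d²: 16, 0, 25, 36, 4, 16, 9; Σd² = 106
ρ = 1 − 6·106/(7·48) = 1 − 636/336 = -0.893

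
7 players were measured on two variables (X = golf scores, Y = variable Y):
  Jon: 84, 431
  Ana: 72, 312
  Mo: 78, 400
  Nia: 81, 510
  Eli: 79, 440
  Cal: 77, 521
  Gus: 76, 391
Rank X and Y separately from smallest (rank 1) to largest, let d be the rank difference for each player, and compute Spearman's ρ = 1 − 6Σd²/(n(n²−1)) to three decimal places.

Ranks of variable 1: 7, 1, 4, 6, 5, 3, 2
Ranks of variable 2: 4, 1, 3, 6, 5, 7, 2
d = r₁ − r₂: 3, 0, 1, 0, 0, -4, 0
d²: 9, 0, 1, 0, 0, 16, 0; Σd² = 26
ρ = 1 − 6·26/(7·48) = 1 − 156/336 = 0.536

0.536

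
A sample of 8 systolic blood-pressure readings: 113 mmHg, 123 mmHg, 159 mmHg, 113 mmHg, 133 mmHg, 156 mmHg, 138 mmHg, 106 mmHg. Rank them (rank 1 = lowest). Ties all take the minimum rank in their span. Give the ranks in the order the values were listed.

2, 4, 8, 2, 5, 7, 6, 1

Sorted (ascending): 106, 113, 113, 123, 133, 138, 156, 159
The 2 values of 113 occupy positions 2–3 → each gets rank 2.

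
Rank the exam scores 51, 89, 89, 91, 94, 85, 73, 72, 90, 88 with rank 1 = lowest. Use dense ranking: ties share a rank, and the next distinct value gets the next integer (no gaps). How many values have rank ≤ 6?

7

Sorted (ascending): 51, 72, 73, 85, 88, 89, 89, 90, 91, 94
The 2 values of 89 share dense rank 6.
Remaining distinct values take the next consecutive integers.
Ranks ≤ 6: {1, 2, 3, 4, 5, 6, 6} → 7 values.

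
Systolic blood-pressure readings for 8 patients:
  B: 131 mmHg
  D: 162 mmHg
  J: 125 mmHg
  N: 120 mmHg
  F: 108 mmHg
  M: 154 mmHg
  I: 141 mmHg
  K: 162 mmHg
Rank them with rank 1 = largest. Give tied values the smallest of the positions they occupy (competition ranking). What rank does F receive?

8

Sorted (descending): 162, 162, 154, 141, 131, 125, 120, 108
The 2 values of 162 occupy positions 1–2 → each gets rank 1.
F has value 108 mmHg → rank 8.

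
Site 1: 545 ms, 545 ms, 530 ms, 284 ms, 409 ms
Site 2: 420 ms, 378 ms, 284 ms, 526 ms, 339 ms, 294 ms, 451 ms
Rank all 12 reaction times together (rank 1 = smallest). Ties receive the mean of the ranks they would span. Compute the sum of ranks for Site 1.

40.5

Sorted (ascending): 284, 284, 294, 339, 378, 409, 420, 451, 526, 530, 545, 545
The 2 values of 284 occupy positions 1–2 → average rank (1+2)/2 = 1.5.
The 2 values of 545 occupy positions 11–12 → average rank (11+12)/2 = 11.5.
Site 1 values → pooled ranks: 545→11.5, 545→11.5, 530→10, 284→1.5, 409→6
Rank sum = 11.5 + 11.5 + 10 + 1.5 + 6 = 40.5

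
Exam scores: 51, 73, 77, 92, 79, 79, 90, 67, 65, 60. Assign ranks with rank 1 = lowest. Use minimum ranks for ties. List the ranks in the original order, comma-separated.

Sorted (ascending): 51, 60, 65, 67, 73, 77, 79, 79, 90, 92
The 2 values of 79 occupy positions 7–8 → each gets rank 7.

1, 5, 6, 10, 7, 7, 9, 4, 3, 2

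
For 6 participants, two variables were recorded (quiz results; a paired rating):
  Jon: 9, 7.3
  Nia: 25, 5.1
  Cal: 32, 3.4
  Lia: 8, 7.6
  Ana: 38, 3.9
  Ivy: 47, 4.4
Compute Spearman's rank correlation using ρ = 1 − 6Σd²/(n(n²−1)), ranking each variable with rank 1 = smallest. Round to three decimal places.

-0.771

Ranks of variable 1: 2, 3, 4, 1, 5, 6
Ranks of variable 2: 5, 4, 1, 6, 2, 3
d = r₁ − r₂: -3, -1, 3, -5, 3, 3
d²: 9, 1, 9, 25, 9, 9; Σd² = 62
ρ = 1 − 6·62/(6·35) = 1 − 372/210 = -0.771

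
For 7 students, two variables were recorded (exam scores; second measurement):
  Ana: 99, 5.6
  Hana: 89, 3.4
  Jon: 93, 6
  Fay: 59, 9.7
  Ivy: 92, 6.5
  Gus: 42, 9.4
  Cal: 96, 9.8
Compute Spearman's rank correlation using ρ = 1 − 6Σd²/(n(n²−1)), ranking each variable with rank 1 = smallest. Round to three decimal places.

Ranks of variable 1: 7, 3, 5, 2, 4, 1, 6
Ranks of variable 2: 2, 1, 3, 6, 4, 5, 7
d = r₁ − r₂: 5, 2, 2, -4, 0, -4, -1
d²: 25, 4, 4, 16, 0, 16, 1; Σd² = 66
ρ = 1 − 6·66/(7·48) = 1 − 396/336 = -0.179

-0.179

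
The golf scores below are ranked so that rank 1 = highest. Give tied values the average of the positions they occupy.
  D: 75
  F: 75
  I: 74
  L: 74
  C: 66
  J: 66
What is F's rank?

1.5

Sorted (descending): 75, 75, 74, 74, 66, 66
The 2 values of 75 occupy positions 1–2 → average rank (1+2)/2 = 1.5.
The 2 values of 74 occupy positions 3–4 → average rank (3+4)/2 = 3.5.
The 2 values of 66 occupy positions 5–6 → average rank (5+6)/2 = 5.5.
F has value 75 → rank 1.5.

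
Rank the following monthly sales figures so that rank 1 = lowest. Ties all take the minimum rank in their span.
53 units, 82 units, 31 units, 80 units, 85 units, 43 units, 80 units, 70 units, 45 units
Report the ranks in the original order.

4, 8, 1, 6, 9, 2, 6, 5, 3

Sorted (ascending): 31, 43, 45, 53, 70, 80, 80, 82, 85
The 2 values of 80 occupy positions 6–7 → each gets rank 6.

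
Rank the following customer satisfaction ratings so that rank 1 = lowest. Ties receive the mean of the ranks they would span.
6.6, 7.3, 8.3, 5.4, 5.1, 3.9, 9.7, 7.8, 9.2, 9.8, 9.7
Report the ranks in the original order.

Sorted (ascending): 3.9, 5.1, 5.4, 6.6, 7.3, 7.8, 8.3, 9.2, 9.7, 9.7, 9.8
The 2 values of 9.7 occupy positions 9–10 → average rank (9+10)/2 = 9.5.

4, 5, 7, 3, 2, 1, 9.5, 6, 8, 11, 9.5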